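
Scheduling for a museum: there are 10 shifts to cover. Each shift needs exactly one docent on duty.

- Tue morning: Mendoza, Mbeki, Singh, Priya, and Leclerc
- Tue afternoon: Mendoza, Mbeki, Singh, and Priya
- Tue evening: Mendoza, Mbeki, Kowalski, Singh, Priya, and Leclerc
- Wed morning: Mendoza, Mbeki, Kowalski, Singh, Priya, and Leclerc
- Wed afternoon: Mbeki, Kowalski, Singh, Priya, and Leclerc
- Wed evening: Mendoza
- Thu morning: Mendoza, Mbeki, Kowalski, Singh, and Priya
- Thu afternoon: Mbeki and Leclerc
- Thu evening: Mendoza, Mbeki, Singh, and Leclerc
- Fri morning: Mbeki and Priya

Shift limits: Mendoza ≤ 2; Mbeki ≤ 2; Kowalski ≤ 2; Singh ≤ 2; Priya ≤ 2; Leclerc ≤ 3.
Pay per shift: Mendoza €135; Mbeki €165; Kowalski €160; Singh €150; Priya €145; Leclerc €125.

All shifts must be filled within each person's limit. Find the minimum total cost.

Wed evening can only be covered by Mendoza, so that assignment is forced.
Picking the cheapest available docent for each shift independently would cost €1300, but that ignores the shift limits.
An optimal schedule: Tue morning→Leclerc, Tue afternoon→Mendoza, Tue evening→Singh, Wed morning→Kowalski, Wed afternoon→Priya, Wed evening→Mendoza, Thu morning→Singh, Thu afternoon→Leclerc, Thu evening→Leclerc, Fri morning→Priya.
Total: 125 + 135 + 150 + 160 + 145 + 135 + 150 + 125 + 125 + 145 = €1395.

€1395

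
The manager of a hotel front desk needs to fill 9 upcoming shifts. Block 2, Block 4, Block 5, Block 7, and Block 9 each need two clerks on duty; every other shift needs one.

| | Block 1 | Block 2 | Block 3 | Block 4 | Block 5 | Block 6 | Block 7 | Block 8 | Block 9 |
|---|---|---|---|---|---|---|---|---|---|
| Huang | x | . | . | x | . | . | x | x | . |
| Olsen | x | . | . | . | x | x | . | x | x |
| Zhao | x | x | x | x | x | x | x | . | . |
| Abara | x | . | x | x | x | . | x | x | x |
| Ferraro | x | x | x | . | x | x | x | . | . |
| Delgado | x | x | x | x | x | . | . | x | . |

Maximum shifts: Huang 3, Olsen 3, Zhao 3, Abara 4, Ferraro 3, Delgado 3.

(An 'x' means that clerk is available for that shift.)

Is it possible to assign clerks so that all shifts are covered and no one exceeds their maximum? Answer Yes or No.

Yes

Block 9 can only be covered by Olsen and Abara, so that assignment is forced.
One valid schedule: Block 1→Huang, Block 2→Zhao+Ferraro, Block 3→Zhao, Block 4→Huang+Zhao, Block 5→Olsen+Abara, Block 6→Olsen, Block 7→Abara+Ferraro, Block 8→Huang, Block 9→Olsen+Abara.
Loads: Huang 3/3, Olsen 3/3, Zhao 3/3, Abara 3/4, Ferraro 2/3, Delgado 0/3 — all within limits.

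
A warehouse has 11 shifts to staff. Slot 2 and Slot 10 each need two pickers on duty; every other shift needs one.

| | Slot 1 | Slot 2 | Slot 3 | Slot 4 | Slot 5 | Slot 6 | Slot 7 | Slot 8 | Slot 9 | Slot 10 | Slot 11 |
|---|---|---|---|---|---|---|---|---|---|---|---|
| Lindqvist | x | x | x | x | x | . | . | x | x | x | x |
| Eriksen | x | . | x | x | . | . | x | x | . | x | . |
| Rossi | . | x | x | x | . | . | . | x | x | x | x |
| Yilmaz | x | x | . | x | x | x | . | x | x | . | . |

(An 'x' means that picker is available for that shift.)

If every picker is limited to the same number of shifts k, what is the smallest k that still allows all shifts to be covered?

4

With 4 pickers and 13 worker-slots to fill, someone must work at least ⌈13/4⌉ = 4 shifts, so k ≥ 4.
k = 4 works: Slot 1→Lindqvist, Slot 2→Lindqvist+Rossi, Slot 3→Eriksen, Slot 4→Eriksen, Slot 5→Lindqvist, Slot 6→Yilmaz, Slot 7→Eriksen, Slot 8→Rossi, Slot 9→Rossi, Slot 10→Eriksen+Rossi, Slot 11→Lindqvist.
Loads: Lindqvist 4, Eriksen 4, Rossi 4, Yilmaz 1 — all ≤ 4.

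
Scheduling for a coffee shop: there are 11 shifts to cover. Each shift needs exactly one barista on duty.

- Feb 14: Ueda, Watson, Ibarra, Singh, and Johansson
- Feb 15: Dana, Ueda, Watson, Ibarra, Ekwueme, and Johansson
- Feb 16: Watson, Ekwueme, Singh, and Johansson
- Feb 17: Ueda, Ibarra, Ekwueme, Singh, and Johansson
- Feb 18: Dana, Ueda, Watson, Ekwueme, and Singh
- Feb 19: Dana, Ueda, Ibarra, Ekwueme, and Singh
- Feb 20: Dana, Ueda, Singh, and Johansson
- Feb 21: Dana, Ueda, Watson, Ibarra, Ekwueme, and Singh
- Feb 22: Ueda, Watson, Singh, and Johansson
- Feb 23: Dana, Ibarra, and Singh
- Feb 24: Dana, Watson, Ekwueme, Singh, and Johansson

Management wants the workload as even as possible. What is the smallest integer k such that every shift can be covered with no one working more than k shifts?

2

With 7 baristas and 11 worker-slots to fill, someone must work at least ⌈11/7⌉ = 2 shifts, so k ≥ 2.
k = 2 works: Feb 14→Ueda, Feb 15→Ekwueme, Feb 16→Watson, Feb 17→Ibarra, Feb 18→Watson, Feb 19→Ibarra, Feb 20→Dana, Feb 21→Singh, Feb 22→Ueda, Feb 23→Dana, Feb 24→Ekwueme.
Loads: Dana 2, Ueda 2, Watson 2, Ibarra 2, Ekwueme 2, Singh 1, Johansson 0 — all ≤ 2.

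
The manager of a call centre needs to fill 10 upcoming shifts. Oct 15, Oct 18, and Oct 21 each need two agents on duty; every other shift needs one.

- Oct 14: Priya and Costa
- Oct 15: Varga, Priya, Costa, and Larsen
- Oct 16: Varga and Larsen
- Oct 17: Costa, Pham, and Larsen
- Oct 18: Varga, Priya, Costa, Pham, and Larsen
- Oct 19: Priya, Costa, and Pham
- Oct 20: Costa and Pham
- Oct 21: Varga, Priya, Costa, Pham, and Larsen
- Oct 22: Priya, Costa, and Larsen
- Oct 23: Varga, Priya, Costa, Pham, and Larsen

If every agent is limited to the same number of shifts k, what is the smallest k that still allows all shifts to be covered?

With 5 agents and 13 worker-slots to fill, someone must work at least ⌈13/5⌉ = 3 shifts, so k ≥ 3.
k = 3 works: Oct 14→Priya, Oct 15→Varga+Costa, Oct 16→Varga, Oct 17→Costa, Oct 18→Pham+Larsen, Oct 19→Priya, Oct 20→Costa, Oct 21→Pham+Larsen, Oct 22→Priya, Oct 23→Varga.
Loads: Varga 3, Priya 3, Costa 3, Pham 2, Larsen 2 — all ≤ 3.

3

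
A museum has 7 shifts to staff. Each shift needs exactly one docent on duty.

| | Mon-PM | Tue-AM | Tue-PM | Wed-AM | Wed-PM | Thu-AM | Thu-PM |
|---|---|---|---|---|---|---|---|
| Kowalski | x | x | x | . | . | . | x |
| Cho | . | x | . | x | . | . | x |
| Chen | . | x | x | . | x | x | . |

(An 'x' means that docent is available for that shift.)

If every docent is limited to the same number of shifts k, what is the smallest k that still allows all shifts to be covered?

3

With 3 docents and 7 worker-slots to fill, someone must work at least ⌈7/3⌉ = 3 shifts, so k ≥ 3.
k = 3 works: Mon-PM→Kowalski, Tue-AM→Cho, Tue-PM→Kowalski, Wed-AM→Cho, Wed-PM→Chen, Thu-AM→Chen, Thu-PM→Kowalski.
Loads: Kowalski 3, Cho 2, Chen 2 — all ≤ 3.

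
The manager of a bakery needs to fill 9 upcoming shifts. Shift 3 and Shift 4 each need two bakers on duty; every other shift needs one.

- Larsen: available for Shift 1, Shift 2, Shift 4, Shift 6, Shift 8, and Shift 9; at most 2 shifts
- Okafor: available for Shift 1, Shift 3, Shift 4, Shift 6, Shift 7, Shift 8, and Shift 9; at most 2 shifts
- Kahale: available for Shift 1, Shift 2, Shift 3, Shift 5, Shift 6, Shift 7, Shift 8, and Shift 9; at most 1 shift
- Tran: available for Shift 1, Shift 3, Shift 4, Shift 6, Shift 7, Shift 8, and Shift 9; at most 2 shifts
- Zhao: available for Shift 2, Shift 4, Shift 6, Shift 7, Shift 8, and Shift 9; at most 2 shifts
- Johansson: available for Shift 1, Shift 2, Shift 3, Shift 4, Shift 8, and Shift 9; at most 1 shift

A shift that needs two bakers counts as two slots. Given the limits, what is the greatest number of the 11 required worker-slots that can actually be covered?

10

Total capacity across all bakers is 2+2+1+2+2+1 = 10, and 11 slots are needed, so at most 10 can be filled.
An assignment achieving 10: Shift 1→Larsen, Shift 2→Larsen, Shift 3→Okafor+Tran, Shift 4→Tran+Zhao, Shift 5→Kahale, Shift 6→Zhao, Shift 7→Okafor, Shift 8→Johansson.
Loads: Larsen 2/2, Okafor 2/2, Kahale 1/1, Tran 2/2, Zhao 2/2, Johansson 1/1.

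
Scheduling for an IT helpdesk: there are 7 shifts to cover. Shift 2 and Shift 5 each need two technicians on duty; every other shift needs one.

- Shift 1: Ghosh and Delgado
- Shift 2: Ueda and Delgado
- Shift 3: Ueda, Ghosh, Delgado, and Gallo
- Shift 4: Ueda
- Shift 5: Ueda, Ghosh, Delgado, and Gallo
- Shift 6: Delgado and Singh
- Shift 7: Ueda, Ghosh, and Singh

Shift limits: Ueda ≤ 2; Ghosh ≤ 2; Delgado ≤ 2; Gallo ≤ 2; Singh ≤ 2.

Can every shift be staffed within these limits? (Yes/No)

Yes

Shift 2 can only be covered by Ueda and Delgado, so that assignment is forced.
Shift 4 can only be covered by Ueda, so that assignment is forced.
One valid schedule: Shift 1→Ghosh, Shift 2→Ueda+Delgado, Shift 3→Gallo, Shift 4→Ueda, Shift 5→Ghosh+Gallo, Shift 6→Delgado, Shift 7→Singh.
Loads: Ueda 2/2, Ghosh 2/2, Delgado 2/2, Gallo 2/2, Singh 1/2 — all within limits.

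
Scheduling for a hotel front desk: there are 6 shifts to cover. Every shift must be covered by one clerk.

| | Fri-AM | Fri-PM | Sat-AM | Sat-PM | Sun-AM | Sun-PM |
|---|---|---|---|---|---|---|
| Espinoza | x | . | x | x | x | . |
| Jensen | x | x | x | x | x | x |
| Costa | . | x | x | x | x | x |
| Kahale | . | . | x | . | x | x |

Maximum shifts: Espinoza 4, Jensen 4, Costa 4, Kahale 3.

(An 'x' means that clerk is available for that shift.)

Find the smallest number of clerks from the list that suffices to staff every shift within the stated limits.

2

6 slots to fill and no one can take more than 4, so at least ⌈6/4⌉ = 2 clerks are needed.
Espinoza and Jensen alone can cover everything: Fri-AM→Espinoza, Fri-PM→Jensen, Sat-AM→Espinoza, Sat-PM→Espinoza, Sun-AM→Espinoza, Sun-PM→Jensen.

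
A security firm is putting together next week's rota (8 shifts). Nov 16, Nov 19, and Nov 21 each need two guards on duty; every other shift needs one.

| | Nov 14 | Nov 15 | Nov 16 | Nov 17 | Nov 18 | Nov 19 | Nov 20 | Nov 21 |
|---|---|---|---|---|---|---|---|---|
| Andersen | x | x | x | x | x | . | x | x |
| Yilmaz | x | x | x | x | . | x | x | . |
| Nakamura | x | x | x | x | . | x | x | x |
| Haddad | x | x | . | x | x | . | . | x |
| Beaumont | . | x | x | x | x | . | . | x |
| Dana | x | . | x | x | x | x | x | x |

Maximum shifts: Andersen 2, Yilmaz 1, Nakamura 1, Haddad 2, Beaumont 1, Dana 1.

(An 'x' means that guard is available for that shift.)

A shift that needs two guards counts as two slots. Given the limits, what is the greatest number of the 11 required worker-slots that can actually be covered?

Total capacity across all guards is 2+1+1+2+1+1 = 8, and 11 slots are needed, so at most 8 can be filled.
An assignment achieving 8: Nov 14→Haddad, Nov 15→Haddad, Nov 16→Beaumont+Dana, Nov 18→Andersen, Nov 19→Yilmaz+Nakamura, Nov 20→Andersen.
Loads: Andersen 2/2, Yilmaz 1/1, Nakamura 1/1, Haddad 2/2, Beaumont 1/1, Dana 1/1.

8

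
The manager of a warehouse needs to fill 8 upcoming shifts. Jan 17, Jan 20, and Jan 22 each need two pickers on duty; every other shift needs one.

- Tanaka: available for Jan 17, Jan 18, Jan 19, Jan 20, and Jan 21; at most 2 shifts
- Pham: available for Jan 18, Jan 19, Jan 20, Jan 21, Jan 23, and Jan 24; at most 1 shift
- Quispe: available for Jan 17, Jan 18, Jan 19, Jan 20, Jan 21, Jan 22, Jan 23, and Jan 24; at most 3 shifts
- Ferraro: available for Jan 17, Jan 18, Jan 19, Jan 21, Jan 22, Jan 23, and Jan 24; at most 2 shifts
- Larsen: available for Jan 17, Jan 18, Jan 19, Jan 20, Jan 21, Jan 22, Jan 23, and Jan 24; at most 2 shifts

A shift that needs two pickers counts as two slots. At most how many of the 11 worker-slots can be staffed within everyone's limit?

Total capacity across all pickers is 2+1+3+2+2 = 10, and 11 slots are needed, so at most 10 can be filled.
An assignment achieving 10: Jan 17→Tanaka+Quispe, Jan 18→Larsen, Jan 19→Larsen, Jan 20→Tanaka+Pham, Jan 22→Quispe+Ferraro, Jan 23→Quispe, Jan 24→Ferraro.
Loads: Tanaka 2/2, Pham 1/1, Quispe 3/3, Ferraro 2/2, Larsen 2/2.

10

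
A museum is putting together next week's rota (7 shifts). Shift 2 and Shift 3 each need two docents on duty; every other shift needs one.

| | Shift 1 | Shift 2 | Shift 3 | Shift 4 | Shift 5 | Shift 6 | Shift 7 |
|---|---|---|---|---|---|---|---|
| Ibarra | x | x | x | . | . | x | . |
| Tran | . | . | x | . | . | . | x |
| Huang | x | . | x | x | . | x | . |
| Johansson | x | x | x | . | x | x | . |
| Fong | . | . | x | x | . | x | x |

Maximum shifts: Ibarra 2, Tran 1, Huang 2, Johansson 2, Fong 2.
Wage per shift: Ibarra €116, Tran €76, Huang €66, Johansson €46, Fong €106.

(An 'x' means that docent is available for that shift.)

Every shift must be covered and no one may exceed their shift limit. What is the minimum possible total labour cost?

€744

Shift 2 can only be covered by Ibarra and Johansson, so that assignment is forced.
Shift 5 can only be covered by Johansson, so that assignment is forced.
Picking the cheapest available docent for each shift independently would cost €554, but that ignores the shift limits.
An optimal schedule: Shift 1→Ibarra, Shift 2→Ibarra+Johansson, Shift 3→Huang+Fong, Shift 4→Huang, Shift 5→Johansson, Shift 6→Fong, Shift 7→Tran.
Total: 116 + 116 + 46 + 66 + 106 + 66 + 46 + 106 + 76 = €744.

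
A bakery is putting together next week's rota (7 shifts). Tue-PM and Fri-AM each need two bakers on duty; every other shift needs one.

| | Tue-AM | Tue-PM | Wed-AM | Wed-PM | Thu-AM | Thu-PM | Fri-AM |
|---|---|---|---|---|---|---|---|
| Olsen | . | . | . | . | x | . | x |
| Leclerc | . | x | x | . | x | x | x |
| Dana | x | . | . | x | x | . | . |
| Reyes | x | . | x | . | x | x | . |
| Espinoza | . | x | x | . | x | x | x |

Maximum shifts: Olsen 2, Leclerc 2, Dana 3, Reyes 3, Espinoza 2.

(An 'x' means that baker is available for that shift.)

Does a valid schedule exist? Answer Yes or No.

Yes

Tue-PM can only be covered by Leclerc and Espinoza, so that assignment is forced.
Wed-PM can only be covered by Dana, so that assignment is forced.
One valid schedule: Tue-AM→Dana, Tue-PM→Leclerc+Espinoza, Wed-AM→Leclerc, Wed-PM→Dana, Thu-AM→Olsen, Thu-PM→Reyes, Fri-AM→Olsen+Espinoza.
Loads: Olsen 2/2, Leclerc 2/2, Dana 2/3, Reyes 1/3, Espinoza 2/2 — all within limits.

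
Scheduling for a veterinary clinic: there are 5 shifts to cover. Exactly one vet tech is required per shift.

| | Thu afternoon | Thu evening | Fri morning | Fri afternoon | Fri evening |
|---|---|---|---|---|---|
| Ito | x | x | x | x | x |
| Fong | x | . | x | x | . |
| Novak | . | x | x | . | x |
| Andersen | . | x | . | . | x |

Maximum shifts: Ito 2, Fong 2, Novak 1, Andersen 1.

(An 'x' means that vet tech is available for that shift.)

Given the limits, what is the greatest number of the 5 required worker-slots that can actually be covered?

Total capacity across all vet techs is 2+2+1+1 = 6, and 5 slots are needed, so at most 5 can be filled.
An assignment achieving 5: Thu afternoon→Ito, Thu evening→Novak, Fri morning→Fong, Fri afternoon→Ito, Fri evening→Andersen.
Loads: Ito 2/2, Fong 1/2, Novak 1/1, Andersen 1/1.

5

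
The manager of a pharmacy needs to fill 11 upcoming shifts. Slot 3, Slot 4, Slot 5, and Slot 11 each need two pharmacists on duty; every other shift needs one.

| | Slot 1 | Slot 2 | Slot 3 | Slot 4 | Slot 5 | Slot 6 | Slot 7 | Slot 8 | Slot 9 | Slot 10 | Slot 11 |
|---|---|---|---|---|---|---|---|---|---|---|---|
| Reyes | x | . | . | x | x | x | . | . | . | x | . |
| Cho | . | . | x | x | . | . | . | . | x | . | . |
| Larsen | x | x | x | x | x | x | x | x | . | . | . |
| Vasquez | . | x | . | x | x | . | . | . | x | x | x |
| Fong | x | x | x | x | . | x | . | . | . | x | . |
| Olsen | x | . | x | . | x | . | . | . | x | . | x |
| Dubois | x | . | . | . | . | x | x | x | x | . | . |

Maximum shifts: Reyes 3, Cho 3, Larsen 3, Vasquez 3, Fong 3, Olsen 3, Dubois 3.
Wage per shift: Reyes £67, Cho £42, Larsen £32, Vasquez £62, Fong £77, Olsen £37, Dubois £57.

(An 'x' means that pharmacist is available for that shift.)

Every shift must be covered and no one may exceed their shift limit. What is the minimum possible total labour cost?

Slot 11 can only be covered by Vasquez and Olsen, so that assignment is forced.
Picking the cheapest available pharmacist for each shift independently would cost £570, but that ignores the shift limits.
An optimal schedule: Slot 1→Dubois, Slot 2→Larsen, Slot 3→Olsen+Cho, Slot 4→Cho+Vasquez, Slot 5→Larsen+Olsen, Slot 6→Dubois, Slot 7→Larsen, Slot 8→Dubois, Slot 9→Cho, Slot 10→Vasquez, Slot 11→Olsen+Vasquez.
Total: 57 + 32 + 37 + 42 + 42 + 62 + 32 + 37 + 57 + 32 + 57 + 42 + 62 + 37 + 62 = £690.

£690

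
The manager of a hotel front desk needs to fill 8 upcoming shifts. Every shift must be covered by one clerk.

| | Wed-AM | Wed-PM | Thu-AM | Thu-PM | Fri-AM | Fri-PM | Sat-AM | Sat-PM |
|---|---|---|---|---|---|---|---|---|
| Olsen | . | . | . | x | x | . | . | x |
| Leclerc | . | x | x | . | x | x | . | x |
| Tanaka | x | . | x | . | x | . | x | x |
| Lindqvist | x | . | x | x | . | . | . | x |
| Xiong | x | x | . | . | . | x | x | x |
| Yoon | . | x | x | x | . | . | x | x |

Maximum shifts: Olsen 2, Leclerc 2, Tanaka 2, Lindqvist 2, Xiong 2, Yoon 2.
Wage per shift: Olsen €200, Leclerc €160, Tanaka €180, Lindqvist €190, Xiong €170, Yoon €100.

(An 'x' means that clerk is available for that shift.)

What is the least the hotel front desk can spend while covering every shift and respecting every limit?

€1220

Picking the cheapest available clerk for each shift independently would cost €990, but that ignores the shift limits.
An optimal schedule: Wed-AM→Xiong, Wed-PM→Yoon, Thu-AM→Tanaka, Thu-PM→Yoon, Fri-AM→Leclerc, Fri-PM→Leclerc, Sat-AM→Xiong, Sat-PM→Tanaka.
Total: 170 + 100 + 180 + 100 + 160 + 160 + 170 + 180 = €1220.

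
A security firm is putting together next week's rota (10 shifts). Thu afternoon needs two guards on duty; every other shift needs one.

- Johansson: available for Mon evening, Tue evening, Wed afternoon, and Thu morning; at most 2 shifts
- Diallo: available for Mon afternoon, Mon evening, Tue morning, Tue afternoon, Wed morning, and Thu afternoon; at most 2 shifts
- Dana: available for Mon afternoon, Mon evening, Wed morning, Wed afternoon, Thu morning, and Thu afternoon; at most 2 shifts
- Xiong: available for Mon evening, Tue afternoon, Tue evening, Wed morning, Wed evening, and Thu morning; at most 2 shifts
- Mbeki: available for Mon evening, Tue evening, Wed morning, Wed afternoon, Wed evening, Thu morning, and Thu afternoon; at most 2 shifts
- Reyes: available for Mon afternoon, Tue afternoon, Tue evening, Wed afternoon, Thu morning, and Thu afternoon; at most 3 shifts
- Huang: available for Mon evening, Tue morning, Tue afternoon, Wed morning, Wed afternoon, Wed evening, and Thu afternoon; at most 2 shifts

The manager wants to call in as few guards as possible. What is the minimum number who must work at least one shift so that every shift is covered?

11 slots to fill and no one can take more than 3, so at least ⌈11/3⌉ = 4 guards are needed.
Any 4 guards together have capacity at most 3+2+2+2 = 9 < 11 slots, so 4 can never suffice.
Johansson, Diallo, Dana, Xiong, and Reyes alone can cover everything: Mon afternoon→Diallo, Mon evening→Johansson, Tue morning→Diallo, Tue afternoon→Xiong, Tue evening→Johansson, Wed morning→Dana, Wed afternoon→Reyes, Wed evening→Xiong, Thu morning→Reyes, Thu afternoon→Dana+Reyes.

5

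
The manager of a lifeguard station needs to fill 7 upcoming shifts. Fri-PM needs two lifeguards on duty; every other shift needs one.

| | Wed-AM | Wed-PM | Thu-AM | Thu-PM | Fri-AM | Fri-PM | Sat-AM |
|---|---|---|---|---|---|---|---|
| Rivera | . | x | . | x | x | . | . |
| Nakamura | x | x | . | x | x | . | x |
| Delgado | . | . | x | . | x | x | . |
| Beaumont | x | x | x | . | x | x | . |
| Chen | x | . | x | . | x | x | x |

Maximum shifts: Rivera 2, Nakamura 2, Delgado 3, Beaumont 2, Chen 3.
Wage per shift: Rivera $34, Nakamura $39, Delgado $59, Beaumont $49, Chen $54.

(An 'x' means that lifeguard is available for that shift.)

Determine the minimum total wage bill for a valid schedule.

Picking the cheapest available lifeguard for each shift independently would cost $332, but that ignores the shift limits.
An optimal schedule: Wed-AM→Nakamura, Wed-PM→Rivera, Thu-AM→Beaumont, Thu-PM→Rivera, Fri-AM→Chen, Fri-PM→Beaumont+Chen, Sat-AM→Nakamura.
Total: 39 + 34 + 49 + 34 + 54 + 49 + 54 + 39 = $352.

$352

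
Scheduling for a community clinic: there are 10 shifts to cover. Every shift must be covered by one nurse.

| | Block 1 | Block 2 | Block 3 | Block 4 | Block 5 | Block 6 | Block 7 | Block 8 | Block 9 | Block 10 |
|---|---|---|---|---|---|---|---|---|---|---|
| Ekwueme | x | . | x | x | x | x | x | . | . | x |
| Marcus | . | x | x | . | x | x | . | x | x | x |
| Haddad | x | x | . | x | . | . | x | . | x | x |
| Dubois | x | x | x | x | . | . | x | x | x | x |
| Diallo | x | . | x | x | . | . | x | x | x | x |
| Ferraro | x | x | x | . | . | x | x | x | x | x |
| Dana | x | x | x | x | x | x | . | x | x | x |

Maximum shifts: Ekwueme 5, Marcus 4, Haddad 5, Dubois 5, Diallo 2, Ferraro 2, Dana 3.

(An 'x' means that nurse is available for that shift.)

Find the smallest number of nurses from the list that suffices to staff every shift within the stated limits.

10 slots to fill and no one can take more than 5, so at least ⌈10/5⌉ = 2 nurses are needed.
Ekwueme and Dubois alone can cover everything: Block 1→Ekwueme, Block 2→Dubois, Block 3→Ekwueme, Block 4→Ekwueme, Block 5→Ekwueme, Block 6→Ekwueme, Block 7→Dubois, Block 8→Dubois, Block 9→Dubois, Block 10→Dubois.

2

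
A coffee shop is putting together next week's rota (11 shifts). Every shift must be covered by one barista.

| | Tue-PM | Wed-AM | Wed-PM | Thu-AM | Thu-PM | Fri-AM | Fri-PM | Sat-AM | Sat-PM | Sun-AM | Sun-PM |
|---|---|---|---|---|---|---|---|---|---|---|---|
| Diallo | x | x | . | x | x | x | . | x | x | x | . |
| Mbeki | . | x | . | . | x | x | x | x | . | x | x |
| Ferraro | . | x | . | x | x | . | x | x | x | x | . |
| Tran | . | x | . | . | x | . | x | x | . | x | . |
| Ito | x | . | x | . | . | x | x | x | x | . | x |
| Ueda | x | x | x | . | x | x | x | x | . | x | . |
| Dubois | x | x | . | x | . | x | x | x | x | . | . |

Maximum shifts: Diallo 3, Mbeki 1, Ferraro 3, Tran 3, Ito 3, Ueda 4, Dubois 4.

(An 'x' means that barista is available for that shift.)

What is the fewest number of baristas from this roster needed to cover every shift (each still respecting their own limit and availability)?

3

11 slots to fill and no one can take more than 4, so at least ⌈11/4⌉ = 3 baristas are needed.
Ito, Ueda, and Dubois alone can cover everything: Tue-PM→Ueda, Wed-AM→Ueda, Wed-PM→Ito, Thu-AM→Dubois, Thu-PM→Ueda, Fri-AM→Dubois, Fri-PM→Dubois, Sat-AM→Dubois, Sat-PM→Ito, Sun-AM→Ueda, Sun-PM→Ito.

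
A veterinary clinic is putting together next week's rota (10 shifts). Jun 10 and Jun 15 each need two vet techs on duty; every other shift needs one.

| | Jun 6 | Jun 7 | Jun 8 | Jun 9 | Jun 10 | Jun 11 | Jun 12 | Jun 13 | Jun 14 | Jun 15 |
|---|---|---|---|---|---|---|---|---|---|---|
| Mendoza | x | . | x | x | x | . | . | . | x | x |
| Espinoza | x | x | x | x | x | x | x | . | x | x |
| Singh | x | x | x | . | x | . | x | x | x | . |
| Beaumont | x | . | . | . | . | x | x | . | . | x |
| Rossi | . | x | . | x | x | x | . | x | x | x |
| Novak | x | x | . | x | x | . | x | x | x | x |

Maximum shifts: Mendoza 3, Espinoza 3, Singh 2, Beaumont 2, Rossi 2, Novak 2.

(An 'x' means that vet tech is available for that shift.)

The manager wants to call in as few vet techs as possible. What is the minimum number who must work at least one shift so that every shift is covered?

5

12 slots to fill and no one can take more than 3, so at least ⌈12/3⌉ = 4 vet techs are needed.
Any 4 vet techs together have capacity at most 3+3+2+2 = 10 < 12 slots, so 4 can never suffice.
Mendoza, Espinoza, Singh, Beaumont, and Rossi alone can cover everything: Jun 6→Beaumont, Jun 7→Espinoza, Jun 8→Mendoza, Jun 9→Mendoza, Jun 10→Singh+Rossi, Jun 11→Espinoza, Jun 12→Espinoza, Jun 13→Singh, Jun 14→Mendoza, Jun 15→Beaumont+Rossi.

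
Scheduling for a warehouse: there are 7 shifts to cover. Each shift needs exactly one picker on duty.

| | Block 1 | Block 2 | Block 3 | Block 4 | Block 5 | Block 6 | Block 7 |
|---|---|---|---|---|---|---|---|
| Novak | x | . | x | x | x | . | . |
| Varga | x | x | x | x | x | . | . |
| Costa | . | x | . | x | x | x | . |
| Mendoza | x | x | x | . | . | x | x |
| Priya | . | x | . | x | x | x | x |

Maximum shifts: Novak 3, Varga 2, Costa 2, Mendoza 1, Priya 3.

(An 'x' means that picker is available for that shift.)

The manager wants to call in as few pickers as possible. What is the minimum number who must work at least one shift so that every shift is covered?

3

7 slots to fill and no one can take more than 3, so at least ⌈7/3⌉ = 3 pickers are needed.
Novak, Varga, and Priya alone can cover everything: Block 1→Novak, Block 2→Varga, Block 3→Novak, Block 4→Novak, Block 5→Varga, Block 6→Priya, Block 7→Priya.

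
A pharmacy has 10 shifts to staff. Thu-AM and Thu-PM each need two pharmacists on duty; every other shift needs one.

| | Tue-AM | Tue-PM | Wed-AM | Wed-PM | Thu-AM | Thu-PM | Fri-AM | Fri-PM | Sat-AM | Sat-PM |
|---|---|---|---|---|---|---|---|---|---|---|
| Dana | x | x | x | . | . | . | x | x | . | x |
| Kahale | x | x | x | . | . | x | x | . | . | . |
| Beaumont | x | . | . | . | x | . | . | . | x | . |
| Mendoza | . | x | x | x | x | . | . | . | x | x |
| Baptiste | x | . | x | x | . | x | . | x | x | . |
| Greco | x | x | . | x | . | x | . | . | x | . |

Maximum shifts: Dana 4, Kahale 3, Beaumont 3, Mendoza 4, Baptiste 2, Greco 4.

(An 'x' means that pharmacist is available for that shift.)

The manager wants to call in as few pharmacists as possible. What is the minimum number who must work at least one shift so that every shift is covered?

4

12 slots to fill and no one can take more than 4, so at least ⌈12/4⌉ = 3 pharmacists are needed.
Shifts {Thu-AM, Thu-PM} need 4 slots, but among the pharmacists available for them (Kahale, Beaumont, Mendoza, Baptiste, and Greco) any 3 together supply at most 3. So 3 pharmacists are not enough.
Kahale, Beaumont, Mendoza, and Baptiste alone can cover everything: Tue-AM→Beaumont, Tue-PM→Kahale, Wed-AM→Mendoza, Wed-PM→Mendoza, Thu-AM→Beaumont+Mendoza, Thu-PM→Kahale+Baptiste, Fri-AM→Kahale, Fri-PM→Baptiste, Sat-AM→Beaumont, Sat-PM→Mendoza.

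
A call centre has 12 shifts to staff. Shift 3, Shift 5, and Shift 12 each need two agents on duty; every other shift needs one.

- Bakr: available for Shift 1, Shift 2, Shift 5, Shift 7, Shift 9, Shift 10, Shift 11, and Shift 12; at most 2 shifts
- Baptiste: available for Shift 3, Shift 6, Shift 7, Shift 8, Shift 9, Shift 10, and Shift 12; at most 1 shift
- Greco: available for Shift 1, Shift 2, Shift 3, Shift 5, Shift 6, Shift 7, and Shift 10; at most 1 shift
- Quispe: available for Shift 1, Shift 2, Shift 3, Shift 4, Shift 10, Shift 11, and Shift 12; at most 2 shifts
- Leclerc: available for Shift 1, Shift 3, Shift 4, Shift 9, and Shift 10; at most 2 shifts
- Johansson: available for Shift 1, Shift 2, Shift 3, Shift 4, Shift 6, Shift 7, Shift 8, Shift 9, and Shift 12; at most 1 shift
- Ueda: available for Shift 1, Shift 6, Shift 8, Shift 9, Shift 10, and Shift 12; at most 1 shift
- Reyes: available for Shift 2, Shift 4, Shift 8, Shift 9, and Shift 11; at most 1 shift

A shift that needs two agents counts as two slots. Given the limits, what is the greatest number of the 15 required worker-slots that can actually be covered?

Total capacity across all agents is 2+1+1+2+2+1+1+1 = 11, and 15 slots are needed, so at most 11 can be filled.
An assignment achieving 11: Shift 1→Leclerc, Shift 2→Quispe, Shift 3→Leclerc, Shift 4→Quispe, Shift 5→Bakr+Greco, Shift 6→Baptiste, Shift 7→Johansson, Shift 8→Ueda, Shift 9→Reyes, Shift 11→Bakr.
Loads: Bakr 2/2, Baptiste 1/1, Greco 1/1, Quispe 2/2, Leclerc 2/2, Johansson 1/1, Ueda 1/1, Reyes 1/1.

11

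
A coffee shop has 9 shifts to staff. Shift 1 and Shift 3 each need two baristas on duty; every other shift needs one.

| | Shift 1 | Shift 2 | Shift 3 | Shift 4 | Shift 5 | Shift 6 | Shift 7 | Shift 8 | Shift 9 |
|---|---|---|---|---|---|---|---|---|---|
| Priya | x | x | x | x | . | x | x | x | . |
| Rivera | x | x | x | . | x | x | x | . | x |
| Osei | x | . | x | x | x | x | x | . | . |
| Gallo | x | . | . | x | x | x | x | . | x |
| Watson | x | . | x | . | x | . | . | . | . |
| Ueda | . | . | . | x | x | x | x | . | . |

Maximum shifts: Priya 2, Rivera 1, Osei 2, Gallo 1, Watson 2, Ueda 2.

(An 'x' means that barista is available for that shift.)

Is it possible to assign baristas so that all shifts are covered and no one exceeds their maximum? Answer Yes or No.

No

Total capacity is 2+1+2+1+2+2 = 10 but 11 worker-slots are needed — infeasible.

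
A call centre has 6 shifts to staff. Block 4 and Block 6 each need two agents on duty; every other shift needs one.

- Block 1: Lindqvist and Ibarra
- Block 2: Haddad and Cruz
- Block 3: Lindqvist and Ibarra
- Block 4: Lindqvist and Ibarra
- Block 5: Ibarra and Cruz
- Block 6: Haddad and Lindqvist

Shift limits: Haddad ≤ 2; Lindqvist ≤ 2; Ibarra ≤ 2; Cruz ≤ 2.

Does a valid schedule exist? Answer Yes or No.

No

Total capacity is 8 and 8 slots are needed, so capacity alone doesn't rule it out.
Shifts {Block 1, Block 3, Block 4, Block 6} need 6 worker-slots in total, but the agents available for any of those shifts (Haddad, Lindqvist, and Ibarra) can supply at most 5 among them. So no valid schedule exists.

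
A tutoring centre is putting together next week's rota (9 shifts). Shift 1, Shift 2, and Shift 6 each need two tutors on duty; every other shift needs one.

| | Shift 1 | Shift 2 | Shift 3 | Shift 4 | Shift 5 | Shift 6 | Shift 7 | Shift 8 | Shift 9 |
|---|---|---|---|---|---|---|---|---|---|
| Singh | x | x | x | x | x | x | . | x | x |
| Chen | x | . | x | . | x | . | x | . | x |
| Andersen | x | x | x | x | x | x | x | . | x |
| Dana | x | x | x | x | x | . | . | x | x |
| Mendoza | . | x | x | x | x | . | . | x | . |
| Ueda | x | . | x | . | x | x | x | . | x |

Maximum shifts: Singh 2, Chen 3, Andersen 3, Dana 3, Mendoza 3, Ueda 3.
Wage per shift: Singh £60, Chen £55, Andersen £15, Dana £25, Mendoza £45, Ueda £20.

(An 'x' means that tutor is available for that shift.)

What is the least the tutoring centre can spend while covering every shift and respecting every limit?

£315

Picking the cheapest available tutor for each shift independently would cost £210, but that ignores the shift limits.
An optimal schedule: Shift 1→Ueda+Dana, Shift 2→Dana+Mendoza, Shift 3→Mendoza, Shift 4→Andersen, Shift 5→Mendoza, Shift 6→Andersen+Ueda, Shift 7→Andersen, Shift 8→Dana, Shift 9→Ueda.
Total: 20 + 25 + 25 + 45 + 45 + 15 + 45 + 15 + 20 + 15 + 25 + 20 = £315.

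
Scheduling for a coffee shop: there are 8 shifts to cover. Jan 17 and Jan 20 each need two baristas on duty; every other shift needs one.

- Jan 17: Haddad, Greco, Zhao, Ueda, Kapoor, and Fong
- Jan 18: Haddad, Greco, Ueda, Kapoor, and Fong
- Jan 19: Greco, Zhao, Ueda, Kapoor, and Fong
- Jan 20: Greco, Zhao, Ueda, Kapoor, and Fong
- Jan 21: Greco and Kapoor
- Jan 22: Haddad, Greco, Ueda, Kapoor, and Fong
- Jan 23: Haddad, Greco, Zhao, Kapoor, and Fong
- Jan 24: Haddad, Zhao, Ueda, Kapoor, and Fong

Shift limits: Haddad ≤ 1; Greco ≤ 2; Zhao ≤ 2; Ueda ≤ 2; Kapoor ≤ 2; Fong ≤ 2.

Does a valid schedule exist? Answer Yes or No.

Yes

One valid schedule: Jan 17→Kapoor+Fong, Jan 18→Haddad, Jan 19→Greco, Jan 20→Ueda+Kapoor, Jan 21→Greco, Jan 22→Ueda, Jan 23→Zhao, Jan 24→Zhao.
Loads: Haddad 1/1, Greco 2/2, Zhao 2/2, Ueda 2/2, Kapoor 2/2, Fong 1/2 — all within limits.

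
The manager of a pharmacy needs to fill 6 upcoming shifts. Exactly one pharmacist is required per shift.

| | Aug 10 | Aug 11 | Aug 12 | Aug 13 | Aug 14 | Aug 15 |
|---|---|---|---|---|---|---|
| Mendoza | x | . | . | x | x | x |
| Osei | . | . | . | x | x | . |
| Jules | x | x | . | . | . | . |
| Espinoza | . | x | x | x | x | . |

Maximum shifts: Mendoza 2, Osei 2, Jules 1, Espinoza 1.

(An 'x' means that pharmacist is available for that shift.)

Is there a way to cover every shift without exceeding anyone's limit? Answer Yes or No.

Yes

Aug 12 can only be covered by Espinoza, so that assignment is forced.
Aug 15 can only be covered by Mendoza, so that assignment is forced.
One valid schedule: Aug 10→Mendoza, Aug 11→Jules, Aug 12→Espinoza, Aug 13→Osei, Aug 14→Osei, Aug 15→Mendoza.
Loads: Mendoza 2/2, Osei 2/2, Jules 1/1, Espinoza 1/1 — all within limits.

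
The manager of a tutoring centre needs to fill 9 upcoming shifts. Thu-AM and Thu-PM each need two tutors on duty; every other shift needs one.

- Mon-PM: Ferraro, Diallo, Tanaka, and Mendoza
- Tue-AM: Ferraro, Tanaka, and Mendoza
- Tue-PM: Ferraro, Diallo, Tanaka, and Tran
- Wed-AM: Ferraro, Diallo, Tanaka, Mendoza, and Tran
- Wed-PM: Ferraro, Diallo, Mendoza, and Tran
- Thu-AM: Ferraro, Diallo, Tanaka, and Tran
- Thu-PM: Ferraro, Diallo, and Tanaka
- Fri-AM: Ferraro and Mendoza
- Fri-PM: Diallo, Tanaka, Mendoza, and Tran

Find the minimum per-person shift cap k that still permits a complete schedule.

With 5 tutors and 11 worker-slots to fill, someone must work at least ⌈11/5⌉ = 3 shifts, so k ≥ 3.
k = 3 works: Mon-PM→Diallo, Tue-AM→Ferraro, Tue-PM→Diallo, Wed-AM→Tanaka, Wed-PM→Mendoza, Thu-AM→Tanaka+Tran, Thu-PM→Ferraro+Diallo, Fri-AM→Ferraro, Fri-PM→Tanaka.
Loads: Ferraro 3, Diallo 3, Tanaka 3, Mendoza 1, Tran 1 — all ≤ 3.

3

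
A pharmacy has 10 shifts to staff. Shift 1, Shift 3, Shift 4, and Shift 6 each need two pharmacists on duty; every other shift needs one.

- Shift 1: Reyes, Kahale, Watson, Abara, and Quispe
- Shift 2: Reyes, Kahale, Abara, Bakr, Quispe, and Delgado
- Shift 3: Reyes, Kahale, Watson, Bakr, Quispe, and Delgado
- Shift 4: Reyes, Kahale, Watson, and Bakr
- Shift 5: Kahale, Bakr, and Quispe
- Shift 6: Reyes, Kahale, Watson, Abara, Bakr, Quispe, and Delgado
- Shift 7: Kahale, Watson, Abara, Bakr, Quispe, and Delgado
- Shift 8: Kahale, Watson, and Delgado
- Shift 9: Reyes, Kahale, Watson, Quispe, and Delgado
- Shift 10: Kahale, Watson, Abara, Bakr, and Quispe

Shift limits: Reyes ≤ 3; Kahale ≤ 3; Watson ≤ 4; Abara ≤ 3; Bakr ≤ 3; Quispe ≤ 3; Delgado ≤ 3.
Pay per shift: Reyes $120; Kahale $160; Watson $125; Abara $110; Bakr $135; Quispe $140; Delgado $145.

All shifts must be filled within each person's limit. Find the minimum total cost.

Picking the cheapest available pharmacist for each shift independently would cost $1660, but that ignores the shift limits.
An optimal schedule: Shift 1→Reyes+Watson, Shift 2→Abara, Shift 3→Watson+Bakr, Shift 4→Reyes+Watson, Shift 5→Bakr, Shift 6→Bakr+Quispe, Shift 7→Abara, Shift 8→Watson, Shift 9→Reyes, Shift 10→Abara.
Total: 120 + 125 + 110 + 125 + 135 + 120 + 125 + 135 + 135 + 140 + 110 + 125 + 120 + 110 = $1735.

$1735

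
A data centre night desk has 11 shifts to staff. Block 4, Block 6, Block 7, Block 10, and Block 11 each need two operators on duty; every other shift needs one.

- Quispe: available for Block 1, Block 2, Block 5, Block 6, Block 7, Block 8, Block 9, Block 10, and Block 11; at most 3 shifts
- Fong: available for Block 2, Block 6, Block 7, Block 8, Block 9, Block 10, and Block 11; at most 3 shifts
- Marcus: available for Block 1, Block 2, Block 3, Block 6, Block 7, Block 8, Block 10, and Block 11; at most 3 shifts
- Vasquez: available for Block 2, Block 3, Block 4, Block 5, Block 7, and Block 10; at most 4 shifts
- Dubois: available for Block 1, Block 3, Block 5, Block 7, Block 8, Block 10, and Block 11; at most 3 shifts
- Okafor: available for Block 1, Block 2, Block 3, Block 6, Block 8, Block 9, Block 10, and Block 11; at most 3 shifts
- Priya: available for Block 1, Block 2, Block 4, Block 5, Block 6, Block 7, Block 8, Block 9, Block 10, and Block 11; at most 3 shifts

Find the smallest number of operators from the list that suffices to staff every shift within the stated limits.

5

16 slots to fill and no one can take more than 4, so at least ⌈16/4⌉ = 4 operators are needed.
Any 4 operators together have capacity at most 4+3+3+3 = 13 < 16 slots, so 4 can never suffice.
Quispe, Fong, Marcus, Vasquez, and Priya alone can cover everything: Block 1→Quispe, Block 2→Vasquez, Block 3→Marcus, Block 4→Vasquez+Priya, Block 5→Quispe, Block 6→Fong+Marcus, Block 7→Vasquez+Priya, Block 8→Fong, Block 9→Quispe, Block 10→Vasquez+Priya, Block 11→Fong+Marcus.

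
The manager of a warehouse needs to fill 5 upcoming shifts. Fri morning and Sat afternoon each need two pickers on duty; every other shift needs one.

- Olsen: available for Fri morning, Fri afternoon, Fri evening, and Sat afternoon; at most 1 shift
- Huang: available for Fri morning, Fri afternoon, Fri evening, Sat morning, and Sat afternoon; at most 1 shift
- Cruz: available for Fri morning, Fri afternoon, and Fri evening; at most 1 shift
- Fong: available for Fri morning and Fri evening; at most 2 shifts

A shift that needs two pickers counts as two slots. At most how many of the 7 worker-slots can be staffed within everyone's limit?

Total capacity across all pickers is 1+1+1+2 = 5, and 7 slots are needed, so at most 5 can be filled.
An assignment achieving 5: Fri morning→Fong, Fri afternoon→Cruz, Fri evening→Fong, Sat morning→Huang, Sat afternoon→Olsen.
Loads: Olsen 1/1, Huang 1/1, Cruz 1/1, Fong 2/2.

5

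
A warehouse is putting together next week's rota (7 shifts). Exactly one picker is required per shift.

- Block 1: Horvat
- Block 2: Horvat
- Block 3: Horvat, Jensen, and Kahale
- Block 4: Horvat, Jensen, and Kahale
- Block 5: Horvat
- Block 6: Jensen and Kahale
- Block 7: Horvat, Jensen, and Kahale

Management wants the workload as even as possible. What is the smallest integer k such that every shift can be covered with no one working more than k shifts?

3

With 3 pickers and 7 worker-slots to fill, someone must work at least ⌈7/3⌉ = 3 shifts, so k ≥ 3.
k = 3 works: Block 1→Horvat, Block 2→Horvat, Block 3→Jensen, Block 4→Jensen, Block 5→Horvat, Block 6→Jensen, Block 7→Kahale.
Loads: Horvat 3, Jensen 3, Kahale 1 — all ≤ 3.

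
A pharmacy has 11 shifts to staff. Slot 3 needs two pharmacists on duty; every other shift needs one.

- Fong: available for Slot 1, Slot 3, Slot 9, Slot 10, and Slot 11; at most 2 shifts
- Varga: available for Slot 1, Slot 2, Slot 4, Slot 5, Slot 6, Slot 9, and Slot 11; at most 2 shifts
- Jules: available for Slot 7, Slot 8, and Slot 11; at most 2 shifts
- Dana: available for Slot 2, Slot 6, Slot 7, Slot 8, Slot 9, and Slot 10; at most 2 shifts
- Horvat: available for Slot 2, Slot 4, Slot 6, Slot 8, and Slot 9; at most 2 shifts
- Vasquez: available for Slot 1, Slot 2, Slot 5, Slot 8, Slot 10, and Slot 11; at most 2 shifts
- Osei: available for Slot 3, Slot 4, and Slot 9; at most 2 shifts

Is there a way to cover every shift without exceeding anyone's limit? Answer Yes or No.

Slot 3 can only be covered by Fong and Osei, so that assignment is forced.
One valid schedule: Slot 1→Fong, Slot 2→Horvat, Slot 3→Fong+Osei, Slot 4→Varga, Slot 5→Varga, Slot 6→Dana, Slot 7→Jules, Slot 8→Jules, Slot 9→Horvat, Slot 10→Dana, Slot 11→Vasquez.
Loads: Fong 2/2, Varga 2/2, Jules 2/2, Dana 2/2, Horvat 2/2, Vasquez 1/2, Osei 1/2 — all within limits.

Yes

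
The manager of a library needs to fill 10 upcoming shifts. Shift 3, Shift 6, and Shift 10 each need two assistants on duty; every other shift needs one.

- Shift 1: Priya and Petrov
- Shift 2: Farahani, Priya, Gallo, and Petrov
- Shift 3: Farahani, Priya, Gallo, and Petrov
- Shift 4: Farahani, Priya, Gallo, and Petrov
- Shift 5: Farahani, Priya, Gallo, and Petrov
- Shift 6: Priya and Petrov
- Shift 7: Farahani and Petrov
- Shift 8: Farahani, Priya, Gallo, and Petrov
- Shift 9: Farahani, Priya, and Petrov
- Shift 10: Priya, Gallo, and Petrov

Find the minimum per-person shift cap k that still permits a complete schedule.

With 4 assistants and 13 worker-slots to fill, someone must work at least ⌈13/4⌉ = 4 shifts, so k ≥ 4.
k = 4 works: Shift 1→Priya, Shift 2→Farahani, Shift 3→Gallo+Petrov, Shift 4→Farahani, Shift 5→Priya, Shift 6→Priya+Petrov, Shift 7→Farahani, Shift 8→Gallo, Shift 9→Farahani, Shift 10→Priya+Gallo.
Loads: Farahani 4, Priya 4, Gallo 3, Petrov 2 — all ≤ 4.

4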